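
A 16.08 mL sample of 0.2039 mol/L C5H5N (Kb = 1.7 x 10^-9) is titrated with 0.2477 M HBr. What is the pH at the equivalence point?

3.09

n(C5H5N) = 0.2039 x 0.01608 = 0.003279 mol; V(HBr) at equivalence = 0.003279/0.2477 = 0.01324 L.
At equivalence the base is fully converted to C5H5NH+; total volume = 0.02932 L, so [C5H5NH+] = 0.003279/0.02932 = 0.1118 M.
Ka(C5H5NH+) = Kw/Kb = 1.0e-14 / 1.7 x 10^-9 = 5.88e-6.
[H^+] = sqrt(Ka x [C5H5NH+]) = sqrt(5.88e-6 x 0.1118) = 0.000811 M.
pH = -log(0.000811) = 3.09.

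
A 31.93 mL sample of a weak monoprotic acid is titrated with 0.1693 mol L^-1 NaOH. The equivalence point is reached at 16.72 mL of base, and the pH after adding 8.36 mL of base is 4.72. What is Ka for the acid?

1.9 x 10^-5

8.36 mL is half of the equivalence volume, so this is the half-equivalence point where [HA] = [A^-].
At half-equivalence pH = pKa, so pKa = 4.72.
Ka = 10^(-4.72) = 1.9 x 10^-5.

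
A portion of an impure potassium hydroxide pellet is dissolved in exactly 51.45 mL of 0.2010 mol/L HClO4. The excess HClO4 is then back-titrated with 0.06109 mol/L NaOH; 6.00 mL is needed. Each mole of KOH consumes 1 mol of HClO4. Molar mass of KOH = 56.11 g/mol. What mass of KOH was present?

Total n(HClO4) added = 0.2010 x 0.05145 = 0.01034 mol.
n(NaOH) used = 0.06109 x 0.006000 = 0.0003665 mol, which equals the excess n(HClO4).
So n(HClO4) consumed by the sample = 0.01034 - 0.0003665 = 0.009975 mol.
n(KOH) = 0.009975 / 1 = 0.009975 mol.
mass = 0.009975 mol x 56.11 g/mol = 0.560 g.

0.560 g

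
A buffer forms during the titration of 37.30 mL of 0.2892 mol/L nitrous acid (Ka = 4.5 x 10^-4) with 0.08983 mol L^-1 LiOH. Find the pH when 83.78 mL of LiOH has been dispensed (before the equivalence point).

Initial n(HNO2) = 0.2892 x 0.03730 = 0.01079 mol.
n(LiOH) added = 0.08983 x 0.08378 = 0.007526 mol, converting that many moles of HNO2 to NO2-.
Remaining n(HNO2) = 0.003261 mol; n(NO2-) = 0.007526 mol.
By Henderson-Hasselbalch, pH = pKa + log([A^-]/[HA]) = 3.35 + log(0.007526/0.003261) = 3.35 + (+0.36) = 3.71.

3.71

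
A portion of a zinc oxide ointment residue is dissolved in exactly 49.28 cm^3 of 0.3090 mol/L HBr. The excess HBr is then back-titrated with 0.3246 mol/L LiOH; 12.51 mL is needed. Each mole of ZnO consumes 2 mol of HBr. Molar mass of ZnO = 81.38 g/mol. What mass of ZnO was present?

Total n(HBr) added = 0.3090 x 0.04928 = 0.01523 mol.
n(LiOH) used = 0.3246 x 0.01251 = 0.004061 mol, which equals the excess n(HBr).
So n(HBr) consumed by the sample = 0.01523 - 0.004061 = 0.01117 mol.
n(ZnO) = 0.01117 / 2 = 0.005583 mol.
mass = 0.005583 mol x 81.38 g/mol = 0.454 g.

0.454 g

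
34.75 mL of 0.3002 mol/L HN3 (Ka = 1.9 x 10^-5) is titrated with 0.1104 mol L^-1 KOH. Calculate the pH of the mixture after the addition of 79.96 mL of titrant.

Initial n(HN3) = 0.3002 x 0.03475 = 0.01043 mol.
n(KOH) added = 0.1104 x 0.07996 = 0.008828 mol, converting that many moles of HN3 to N3-.
Remaining n(HN3) = 0.001604 mol; n(N3-) = 0.008828 mol.
By Henderson-Hasselbalch, pH = pKa + log([A^-]/[HA]) = 4.72 + log(0.008828/0.001604) = 4.72 + (+0.74) = 5.46.

5.46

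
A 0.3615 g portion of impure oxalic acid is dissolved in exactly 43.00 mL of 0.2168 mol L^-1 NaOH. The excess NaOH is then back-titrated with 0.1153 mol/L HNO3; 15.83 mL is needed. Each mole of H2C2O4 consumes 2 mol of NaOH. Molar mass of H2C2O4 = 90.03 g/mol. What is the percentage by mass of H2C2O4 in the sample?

93.4%

Total n(NaOH) added = 0.2168 x 0.04300 = 0.009322 mol.
n(HNO3) used = 0.1153 x 0.01583 = 0.001825 mol, which equals the excess n(NaOH).
So n(NaOH) consumed by the sample = 0.009322 - 0.001825 = 0.007497 mol.
n(H2C2O4) = 0.007497 / 2 = 0.003749 mol.
mass H2C2O4 = 0.003749 x 90.03 = 0.3375 g, so %H2C2O4 = 0.3375/0.3615 x 100 = 93.4%.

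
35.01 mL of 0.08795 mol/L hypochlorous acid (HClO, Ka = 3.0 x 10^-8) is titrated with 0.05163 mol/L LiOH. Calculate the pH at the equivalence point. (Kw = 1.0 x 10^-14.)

10.02

n(HClO) = 0.08795 x 0.03501 = 0.003079 mol; V(LiOH) at equivalence = 0.003079/0.05163 = 0.05964 L.
At equivalence all the acid is converted to ClO-; total volume = 0.03501 + 0.05964 = 0.09465 L, so [ClO-] = 0.003079/0.09465 = 0.03253 M.
Kb = Kw/Ka = 1.0e-14 / 3.0 x 10^-8 = 3.33e-7.
[OH^-] = sqrt(Kb x [ClO-]) = sqrt(3.33e-7 x 0.03253) = 0.000104 M.
pOH = 3.98, so pH = 14.00 - 3.98 = 10.02.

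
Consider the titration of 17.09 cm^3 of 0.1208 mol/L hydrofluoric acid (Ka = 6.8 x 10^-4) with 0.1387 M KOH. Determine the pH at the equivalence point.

7.99

n(HF) = 0.1208 x 0.01709 = 0.002064 mol; V(KOH) at equivalence = 0.002064/0.1387 = 0.01488 L.
At equivalence all the acid is converted to F-; total volume = 0.01709 + 0.01488 = 0.03197 L, so [F-] = 0.002064/0.03197 = 0.06457 M.
Kb = Kw/Ka = 1.0e-14 / 6.8 x 10^-4 = 1.47e-11.
[OH^-] = sqrt(Kb x [F-]) = sqrt(1.47e-11 x 0.06457) = 9.74e-7 M.
pOH = 6.01, so pH = 14.00 - 6.01 = 7.99.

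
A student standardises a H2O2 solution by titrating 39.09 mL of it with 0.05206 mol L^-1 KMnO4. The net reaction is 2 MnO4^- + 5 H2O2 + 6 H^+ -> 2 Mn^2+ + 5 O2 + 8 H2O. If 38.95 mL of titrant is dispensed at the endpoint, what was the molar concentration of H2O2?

n(KMnO4) = 0.05206 x 0.03895 = 0.002028 mol.
From the balanced equation, 2 mol KMnO4 reacts with 5 mol H2O2, so n(H2O2) = 0.002028 x 5/2 = 0.005069 mol.
[H2O2] = 0.005069 / 0.03909 L = 0.130 M.

0.130 M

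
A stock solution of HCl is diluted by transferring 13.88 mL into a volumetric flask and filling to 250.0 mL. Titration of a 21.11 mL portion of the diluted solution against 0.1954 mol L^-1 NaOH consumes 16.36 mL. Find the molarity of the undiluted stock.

2.73 M

n(NaOH) = 0.1954 x 0.01636 = 0.003197 mol.
n(HCl) in the aliquot = 0.003197 mol.
[diluted HCl] = 0.003197 / 0.02111 = 0.1514 M.
Dilution factor = 250.0/13.88 = 18.01, so [stock] = 0.1514 x 18.01 = 2.73 M.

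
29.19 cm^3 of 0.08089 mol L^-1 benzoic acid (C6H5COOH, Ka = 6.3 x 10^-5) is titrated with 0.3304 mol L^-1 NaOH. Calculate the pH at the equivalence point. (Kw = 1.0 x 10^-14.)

8.51

n(C6H5COOH) = 0.08089 x 0.02919 = 0.002361 mol; V(NaOH) at equivalence = 0.002361/0.3304 = 0.007146 L.
At equivalence all the acid is converted to C6H5COO-; total volume = 0.02919 + 0.007146 = 0.03634 L, so [C6H5COO-] = 0.002361/0.03634 = 0.06498 M.
Kb = Kw/Ka = 1.0e-14 / 6.3 x 10^-5 = 1.59e-10.
[OH^-] = sqrt(Kb x [C6H5COO-]) = sqrt(1.59e-10 x 0.06498) = 3.21e-6 M.
pOH = 5.49, so pH = 14.00 - 5.49 = 8.51.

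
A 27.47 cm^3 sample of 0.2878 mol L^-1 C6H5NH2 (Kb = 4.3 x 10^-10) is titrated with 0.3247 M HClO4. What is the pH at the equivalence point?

n(C6H5NH2) = 0.2878 x 0.02747 = 0.007906 mol; V(HClO4) at equivalence = 0.007906/0.3247 = 0.02435 L.
At equivalence the base is fully converted to C6H5NH3+; total volume = 0.05182 L, so [C6H5NH3+] = 0.007906/0.05182 = 0.1526 M.
Ka(C6H5NH3+) = Kw/Kb = 1.0e-14 / 4.3 x 10^-10 = 2.33e-5.
[H^+] = sqrt(Ka x [C6H5NH3+]) = sqrt(2.33e-5 x 0.1526) = 0.00188 M.
pH = -log(0.00188) = 2.73.

2.73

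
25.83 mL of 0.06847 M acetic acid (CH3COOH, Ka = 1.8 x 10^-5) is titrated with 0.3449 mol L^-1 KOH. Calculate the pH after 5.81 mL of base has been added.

11.87

n(acid) = 0.06847 x 0.02583 = 0.001769 mol; n(KOH) added = 0.3449 x 0.005810 = 0.002004 mol.
Base is in excess by 0.002004 - 0.001769 = 0.0002353 mol in a total volume of 0.03164 L.
[OH^-] = 0.0002353/0.03164 = 0.007436 M, so pOH = 2.13 and pH = 14.00 - 2.13 = 11.87.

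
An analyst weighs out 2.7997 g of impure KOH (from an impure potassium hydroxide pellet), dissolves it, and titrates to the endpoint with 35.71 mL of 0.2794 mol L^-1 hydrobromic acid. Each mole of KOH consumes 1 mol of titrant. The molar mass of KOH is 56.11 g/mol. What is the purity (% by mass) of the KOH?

n(HBr) = 0.2794 x 0.03571 = 0.009977 mol.
n(KOH) = 0.009977 / 1 = 0.009977 mol.
mass of KOH = 0.009977 x 56.11 = 0.5598 g.
% purity = 0.5598 / 2.7997 x 100 = 20.0%.

20.0%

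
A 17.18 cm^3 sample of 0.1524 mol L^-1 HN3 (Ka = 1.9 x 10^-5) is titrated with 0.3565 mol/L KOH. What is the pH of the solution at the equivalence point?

n(HN3) = 0.1524 x 0.01718 = 0.002618 mol; V(KOH) at equivalence = 0.002618/0.3565 = 0.007344 L.
At equivalence all the acid is converted to N3-; total volume = 0.01718 + 0.007344 = 0.02452 L, so [N3-] = 0.002618/0.02452 = 0.1068 M.
Kb = Kw/Ka = 1.0e-14 / 1.9 x 10^-5 = 5.26e-10.
[OH^-] = sqrt(Kb x [N3-]) = sqrt(5.26e-10 x 0.1068) = 7.50e-6 M.
pOH = 5.13, so pH = 14.00 - 5.13 = 8.87.

8.87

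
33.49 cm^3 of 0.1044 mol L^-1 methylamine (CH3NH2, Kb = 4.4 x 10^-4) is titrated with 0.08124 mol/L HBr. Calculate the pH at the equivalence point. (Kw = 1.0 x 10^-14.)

5.99

n(CH3NH2) = 0.1044 x 0.03349 = 0.003496 mol; V(HBr) at equivalence = 0.003496/0.08124 = 0.04304 L.
At equivalence the base is fully converted to CH3NH3+; total volume = 0.07653 L, so [CH3NH3+] = 0.003496/0.07653 = 0.04569 M.
Ka(CH3NH3+) = Kw/Kb = 1.0e-14 / 4.4 x 10^-4 = 2.27e-11.
[H^+] = sqrt(Ka x [CH3NH3+]) = sqrt(2.27e-11 x 0.04569) = 1.02e-6 M.
pH = -log(1.02e-6) = 5.99.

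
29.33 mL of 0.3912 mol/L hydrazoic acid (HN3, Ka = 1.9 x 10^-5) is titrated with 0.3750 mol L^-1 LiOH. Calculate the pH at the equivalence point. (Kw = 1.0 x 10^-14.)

9.00

n(HN3) = 0.3912 x 0.02933 = 0.01147 mol; V(LiOH) at equivalence = 0.01147/0.3750 = 0.03060 L.
At equivalence all the acid is converted to N3-; total volume = 0.02933 + 0.03060 = 0.05993 L, so [N3-] = 0.01147/0.05993 = 0.1915 M.
Kb = Kw/Ka = 1.0e-14 / 1.9 x 10^-5 = 5.26e-10.
[OH^-] = sqrt(Kb x [N3-]) = sqrt(5.26e-10 x 0.1915) = 1.00e-5 M.
pOH = 5.00, so pH = 14.00 - 5.00 = 9.00.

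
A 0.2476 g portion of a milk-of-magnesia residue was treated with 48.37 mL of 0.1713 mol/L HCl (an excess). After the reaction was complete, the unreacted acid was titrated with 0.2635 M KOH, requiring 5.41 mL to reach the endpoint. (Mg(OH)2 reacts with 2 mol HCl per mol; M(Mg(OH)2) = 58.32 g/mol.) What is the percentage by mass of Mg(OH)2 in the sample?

80.8%

Total n(HCl) added = 0.1713 x 0.04837 = 0.008286 mol.
n(KOH) used = 0.2635 x 0.005410 = 0.001426 mol, which equals the excess n(HCl).
So n(HCl) consumed by the sample = 0.008286 - 0.001426 = 0.006860 mol.
n(Mg(OH)2) = 0.006860 / 2 = 0.003430 mol.
mass Mg(OH)2 = 0.003430 x 58.32 = 0.2000 g, so %Mg(OH)2 = 0.2000/0.2476 x 100 = 80.8%.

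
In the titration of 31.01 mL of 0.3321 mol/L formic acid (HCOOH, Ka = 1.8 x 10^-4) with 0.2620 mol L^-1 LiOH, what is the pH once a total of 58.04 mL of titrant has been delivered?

n(acid) = 0.3321 x 0.03101 = 0.01030 mol; n(LiOH) added = 0.2620 x 0.05804 = 0.01521 mol.
Base is in excess by 0.01521 - 0.01030 = 0.004908 mol in a total volume of 0.08905 L.
[OH^-] = 0.004908/0.08905 = 0.05512 M, so pOH = 1.26 and pH = 14.00 - 1.26 = 12.74.

12.74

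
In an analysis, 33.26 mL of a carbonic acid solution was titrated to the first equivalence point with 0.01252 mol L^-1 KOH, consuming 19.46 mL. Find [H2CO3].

n(KOH) = 0.01252 x 0.01946 = 0.0002436 mol.
At the first equivalence point, 1 mol OH^- react per mol H2CO3, so n(H2CO3) = 0.0002436 / 1 = 0.0002436 mol.
[H2CO3] = 0.0002436 / 0.03326 L = 0.00733 M.

0.00733 M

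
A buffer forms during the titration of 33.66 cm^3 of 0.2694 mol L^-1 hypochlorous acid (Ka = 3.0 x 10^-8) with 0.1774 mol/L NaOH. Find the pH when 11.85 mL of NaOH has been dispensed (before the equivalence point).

7.00

Initial n(HClO) = 0.2694 x 0.03366 = 0.009068 mol.
n(NaOH) added = 0.1774 x 0.01185 = 0.002102 mol, converting that many moles of HClO to ClO-.
Remaining n(HClO) = 0.006966 mol; n(ClO-) = 0.002102 mol.
By Henderson-Hasselbalch, pH = pKa + log([A^-]/[HA]) = 7.52 + log(0.002102/0.006966) = 7.52 + (-0.52) = 7.00.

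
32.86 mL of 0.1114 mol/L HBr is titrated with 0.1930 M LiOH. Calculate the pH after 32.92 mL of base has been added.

12.61

n(acid) = 0.1114 x 0.03286 = 0.003661 mol; n(LiOH) added = 0.1930 x 0.03292 = 0.006354 mol.
Base is in excess by 0.006354 - 0.003661 = 0.002693 mol in a total volume of 0.06578 L.
[OH^-] = 0.002693/0.06578 = 0.04094 M, so pOH = 1.39 and pH = 14.00 - 1.39 = 12.61.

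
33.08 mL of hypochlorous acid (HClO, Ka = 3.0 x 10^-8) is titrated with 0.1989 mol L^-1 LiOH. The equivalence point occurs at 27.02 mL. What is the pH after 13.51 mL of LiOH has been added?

7.52

13.51 mL is exactly half the equivalence volume (27.02/2), i.e. the half-equivalence point.
There, n(HA) = n(A^-), so pH = pKa = -log(3.0 x 10^-8) = 7.52.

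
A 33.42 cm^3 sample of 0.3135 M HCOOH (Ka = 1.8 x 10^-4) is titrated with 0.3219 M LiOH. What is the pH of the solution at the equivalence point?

n(HCOOH) = 0.3135 x 0.03342 = 0.01048 mol; V(LiOH) at equivalence = 0.01048/0.3219 = 0.03255 L.
At equivalence all the acid is converted to HCOO-; total volume = 0.03342 + 0.03255 = 0.06597 L, so [HCOO-] = 0.01048/0.06597 = 0.1588 M.
Kb = Kw/Ka = 1.0e-14 / 1.8 x 10^-4 = 5.56e-11.
[OH^-] = sqrt(Kb x [HCOO-]) = sqrt(5.56e-11 x 0.1588) = 2.97e-6 M.
pOH = 5.53, so pH = 14.00 - 5.53 = 8.47.

8.47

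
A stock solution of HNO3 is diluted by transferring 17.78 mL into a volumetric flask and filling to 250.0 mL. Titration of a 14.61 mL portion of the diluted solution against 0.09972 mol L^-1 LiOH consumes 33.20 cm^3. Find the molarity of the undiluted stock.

3.19 M

n(LiOH) = 0.09972 x 0.03320 = 0.003311 mol.
n(HNO3) in the aliquot = 0.003311 mol.
[diluted HNO3] = 0.003311 / 0.01461 = 0.2266 M.
Dilution factor = 250.0/17.78 = 14.06, so [stock] = 0.2266 x 14.06 = 3.19 M.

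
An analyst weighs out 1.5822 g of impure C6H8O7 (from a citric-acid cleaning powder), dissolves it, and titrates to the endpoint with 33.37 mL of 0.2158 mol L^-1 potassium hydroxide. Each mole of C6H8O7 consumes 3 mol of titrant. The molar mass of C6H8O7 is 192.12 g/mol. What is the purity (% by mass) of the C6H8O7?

29.1%

n(KOH) = 0.2158 x 0.03337 = 0.007201 mol.
n(C6H8O7) = 0.007201 / 3 = 0.002400 mol.
mass of C6H8O7 = 0.002400 x 192.12 = 0.4612 g.
% purity = 0.4612 / 1.5822 x 100 = 29.1%.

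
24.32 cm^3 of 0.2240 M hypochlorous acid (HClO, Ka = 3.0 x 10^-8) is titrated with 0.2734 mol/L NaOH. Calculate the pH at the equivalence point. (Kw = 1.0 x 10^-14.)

10.31

n(HClO) = 0.2240 x 0.02432 = 0.005448 mol; V(NaOH) at equivalence = 0.005448/0.2734 = 0.01993 L.
At equivalence all the acid is converted to ClO-; total volume = 0.02432 + 0.01993 = 0.04425 L, so [ClO-] = 0.005448/0.04425 = 0.1231 M.
Kb = Kw/Ka = 1.0e-14 / 3.0 x 10^-8 = 3.33e-7.
[OH^-] = sqrt(Kb x [ClO-]) = sqrt(3.33e-7 x 0.1231) = 0.000203 M.
pOH = 3.69, so pH = 14.00 - 3.69 = 10.31.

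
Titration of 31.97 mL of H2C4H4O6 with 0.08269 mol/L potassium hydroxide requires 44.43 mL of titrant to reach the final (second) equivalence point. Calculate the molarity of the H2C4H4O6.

0.0575 M

n(KOH) = 0.08269 x 0.04443 = 0.003674 mol.
At the final (second) equivalence point, 2 mol OH^- react per mol H2C4H4O6, so n(H2C4H4O6) = 0.003674 / 2 = 0.001837 mol.
[H2C4H4O6] = 0.001837 / 0.03197 L = 0.0575 M.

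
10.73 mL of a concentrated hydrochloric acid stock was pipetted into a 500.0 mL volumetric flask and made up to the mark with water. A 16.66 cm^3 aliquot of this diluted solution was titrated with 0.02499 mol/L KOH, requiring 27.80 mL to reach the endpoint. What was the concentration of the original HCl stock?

n(KOH) = 0.02499 x 0.02780 = 0.0006947 mol.
n(HCl) in the aliquot = 0.0006947 mol.
[diluted HCl] = 0.0006947 / 0.01666 = 0.04170 M.
Dilution factor = 500.0/10.73 = 46.60, so [stock] = 0.04170 x 46.60 = 1.94 M.

1.94 M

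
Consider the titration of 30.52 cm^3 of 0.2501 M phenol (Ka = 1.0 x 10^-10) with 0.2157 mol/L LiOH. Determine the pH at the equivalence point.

n(C6H5OH) = 0.2501 x 0.03052 = 0.007633 mol; V(LiOH) at equivalence = 0.007633/0.2157 = 0.03539 L.
At equivalence all the acid is converted to C6H5O-; total volume = 0.03052 + 0.03539 = 0.06591 L, so [C6H5O-] = 0.007633/0.06591 = 0.1158 M.
Kb = Kw/Ka = 1.0e-14 / 1.0 x 10^-10 = 0.000100.
[OH^-] = sqrt(Kb x [C6H5O-]) = sqrt(0.000100 x 0.1158) = 0.00340 M.
pOH = 2.47, so pH = 14.00 - 2.47 = 11.53.

11.53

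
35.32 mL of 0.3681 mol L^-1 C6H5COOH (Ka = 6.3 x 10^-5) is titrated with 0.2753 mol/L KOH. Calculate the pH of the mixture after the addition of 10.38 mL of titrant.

3.65

Initial n(C6H5COOH) = 0.3681 x 0.03532 = 0.01300 mol.
n(KOH) added = 0.2753 x 0.01038 = 0.002858 mol, converting that many moles of C6H5COOH to C6H5COO-.
Remaining n(C6H5COOH) = 0.01014 mol; n(C6H5COO-) = 0.002858 mol.
By Henderson-Hasselbalch, pH = pKa + log([A^-]/[HA]) = 4.20 + log(0.002858/0.01014) = 4.20 + (-0.55) = 3.65.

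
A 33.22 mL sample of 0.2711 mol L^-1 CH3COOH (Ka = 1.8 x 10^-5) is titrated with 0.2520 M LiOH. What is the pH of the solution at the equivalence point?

n(CH3COOH) = 0.2711 x 0.03322 = 0.009006 mol; V(LiOH) at equivalence = 0.009006/0.2520 = 0.03574 L.
At equivalence all the acid is converted to CH3COO-; total volume = 0.03322 + 0.03574 = 0.06896 L, so [CH3COO-] = 0.009006/0.06896 = 0.1306 M.
Kb = Kw/Ka = 1.0e-14 / 1.8 x 10^-5 = 5.56e-10.
[OH^-] = sqrt(Kb x [CH3COO-]) = sqrt(5.56e-10 x 0.1306) = 8.52e-6 M.
pOH = 5.07, so pH = 14.00 - 5.07 = 8.93.

8.93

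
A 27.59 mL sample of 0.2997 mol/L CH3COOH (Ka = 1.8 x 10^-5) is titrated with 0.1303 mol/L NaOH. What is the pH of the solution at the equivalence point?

n(CH3COOH) = 0.2997 x 0.02759 = 0.008269 mol; V(NaOH) at equivalence = 0.008269/0.1303 = 0.06346 L.
At equivalence all the acid is converted to CH3COO-; total volume = 0.02759 + 0.06346 = 0.09105 L, so [CH3COO-] = 0.008269/0.09105 = 0.09082 M.
Kb = Kw/Ka = 1.0e-14 / 1.8 x 10^-5 = 5.56e-10.
[OH^-] = sqrt(Kb x [CH3COO-]) = sqrt(5.56e-10 x 0.09082) = 7.10e-6 M.
pOH = 5.15, so pH = 14.00 - 5.15 = 8.85.

8.85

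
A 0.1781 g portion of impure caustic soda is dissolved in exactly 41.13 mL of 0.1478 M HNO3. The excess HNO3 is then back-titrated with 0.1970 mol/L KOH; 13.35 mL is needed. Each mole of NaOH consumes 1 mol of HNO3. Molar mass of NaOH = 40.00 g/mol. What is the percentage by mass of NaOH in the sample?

77.5%

Total n(HNO3) added = 0.1478 x 0.04113 = 0.006079 mol.
n(KOH) used = 0.1970 x 0.01335 = 0.002630 mol, which equals the excess n(HNO3).
So n(HNO3) consumed by the sample = 0.006079 - 0.002630 = 0.003449 mol.
n(NaOH) = 0.003449 / 1 = 0.003449 mol.
mass NaOH = 0.003449 x 40.00 = 0.1380 g, so %NaOH = 0.1380/0.1781 x 100 = 77.5%.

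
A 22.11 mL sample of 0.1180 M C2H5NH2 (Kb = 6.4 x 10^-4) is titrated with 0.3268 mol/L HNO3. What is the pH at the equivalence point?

n(C2H5NH2) = 0.1180 x 0.02211 = 0.002609 mol; V(HNO3) at equivalence = 0.002609/0.3268 = 0.007983 L.
At equivalence the base is fully converted to C2H5NH3+; total volume = 0.03009 L, so [C2H5NH3+] = 0.002609/0.03009 = 0.08670 M.
Ka(C2H5NH3+) = Kw/Kb = 1.0e-14 / 6.4 x 10^-4 = 1.56e-11.
[H^+] = sqrt(Ka x [C2H5NH3+]) = sqrt(1.56e-11 x 0.08670) = 1.16e-6 M.
pH = -log(1.16e-6) = 5.93.

5.93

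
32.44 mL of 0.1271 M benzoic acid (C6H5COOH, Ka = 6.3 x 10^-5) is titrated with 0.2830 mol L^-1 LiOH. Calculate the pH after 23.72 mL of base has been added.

12.66

n(acid) = 0.1271 x 0.03244 = 0.004123 mol; n(LiOH) added = 0.2830 x 0.02372 = 0.006713 mol.
Base is in excess by 0.006713 - 0.004123 = 0.002590 mol in a total volume of 0.05616 L.
[OH^-] = 0.002590/0.05616 = 0.04611 M, so pOH = 1.34 and pH = 14.00 - 1.34 = 12.66.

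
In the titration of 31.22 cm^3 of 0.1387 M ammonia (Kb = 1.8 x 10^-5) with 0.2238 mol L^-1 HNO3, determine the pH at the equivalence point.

5.16

n(NH3) = 0.1387 x 0.03122 = 0.004330 mol; V(HNO3) at equivalence = 0.004330/0.2238 = 0.01935 L.
At equivalence the base is fully converted to NH4+; total volume = 0.05057 L, so [NH4+] = 0.004330/0.05057 = 0.08563 M.
Ka(NH4+) = Kw/Kb = 1.0e-14 / 1.8 x 10^-5 = 5.56e-10.
[H^+] = sqrt(Ka x [NH4+]) = sqrt(5.56e-10 x 0.08563) = 6.90e-6 M.
pH = -log(6.90e-6) = 5.16.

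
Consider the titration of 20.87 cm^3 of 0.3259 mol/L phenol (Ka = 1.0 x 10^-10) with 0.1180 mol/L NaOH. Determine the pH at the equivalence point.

n(C6H5OH) = 0.3259 x 0.02087 = 0.006802 mol; V(NaOH) at equivalence = 0.006802/0.1180 = 0.05764 L.
At equivalence all the acid is converted to C6H5O-; total volume = 0.02087 + 0.05764 = 0.07851 L, so [C6H5O-] = 0.006802/0.07851 = 0.08663 M.
Kb = Kw/Ka = 1.0e-14 / 1.0 x 10^-10 = 0.000100.
[OH^-] = sqrt(Kb x [C6H5O-]) = sqrt(0.000100 x 0.08663) = 0.00294 M.
pOH = 2.53, so pH = 14.00 - 2.53 = 11.47.

11.47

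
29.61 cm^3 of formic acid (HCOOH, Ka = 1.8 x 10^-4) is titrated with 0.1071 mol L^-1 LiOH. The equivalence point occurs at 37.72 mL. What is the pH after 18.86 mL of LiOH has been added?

3.74

18.86 mL is exactly half the equivalence volume (37.72/2), i.e. the half-equivalence point.
There, n(HA) = n(A^-), so pH = pKa = -log(1.8 x 10^-4) = 3.74.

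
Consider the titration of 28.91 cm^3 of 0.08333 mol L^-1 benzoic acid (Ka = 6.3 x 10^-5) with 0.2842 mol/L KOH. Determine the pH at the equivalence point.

n(C6H5COOH) = 0.08333 x 0.02891 = 0.002409 mol; V(KOH) at equivalence = 0.002409/0.2842 = 0.008477 L.
At equivalence all the acid is converted to C6H5COO-; total volume = 0.02891 + 0.008477 = 0.03739 L, so [C6H5COO-] = 0.002409/0.03739 = 0.06444 M.
Kb = Kw/Ka = 1.0e-14 / 6.3 x 10^-5 = 1.59e-10.
[OH^-] = sqrt(Kb x [C6H5COO-]) = sqrt(1.59e-10 x 0.06444) = 3.20e-6 M.
pOH = 5.50, so pH = 14.00 - 5.50 = 8.50.

8.50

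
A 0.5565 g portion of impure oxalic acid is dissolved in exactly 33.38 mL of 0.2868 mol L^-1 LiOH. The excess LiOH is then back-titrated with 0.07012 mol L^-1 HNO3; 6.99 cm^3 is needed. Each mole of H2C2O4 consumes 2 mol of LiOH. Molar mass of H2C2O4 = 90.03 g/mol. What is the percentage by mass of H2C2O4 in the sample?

Total n(LiOH) added = 0.2868 x 0.03338 = 0.009573 mol.
n(HNO3) used = 0.07012 x 0.006990 = 0.0004901 mol, which equals the excess n(LiOH).
So n(LiOH) consumed by the sample = 0.009573 - 0.0004901 = 0.009083 mol.
n(H2C2O4) = 0.009083 / 2 = 0.004542 mol.
mass H2C2O4 = 0.004542 x 90.03 = 0.4089 g, so %H2C2O4 = 0.4089/0.5565 x 100 = 73.5%.

73.5%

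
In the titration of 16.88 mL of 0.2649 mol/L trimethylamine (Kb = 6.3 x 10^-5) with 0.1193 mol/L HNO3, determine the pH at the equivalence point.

5.44

n((CH3)3N) = 0.2649 x 0.01688 = 0.004472 mol; V(HNO3) at equivalence = 0.004472/0.1193 = 0.03748 L.
At equivalence the base is fully converted to (CH3)3NH+; total volume = 0.05436 L, so [(CH3)3NH+] = 0.004472/0.05436 = 0.08226 M.
Ka((CH3)3NH+) = Kw/Kb = 1.0e-14 / 6.3 x 10^-5 = 1.59e-10.
[H^+] = sqrt(Ka x [(CH3)3NH+]) = sqrt(1.59e-10 x 0.08226) = 3.61e-6 M.
pH = -log(3.61e-6) = 5.44.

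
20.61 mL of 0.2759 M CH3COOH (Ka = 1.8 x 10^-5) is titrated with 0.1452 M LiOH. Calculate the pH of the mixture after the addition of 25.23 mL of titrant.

Initial n(CH3COOH) = 0.2759 x 0.02061 = 0.005686 mol.
n(LiOH) added = 0.1452 x 0.02523 = 0.003663 mol, converting that many moles of CH3COOH to CH3COO-.
Remaining n(CH3COOH) = 0.002023 mol; n(CH3COO-) = 0.003663 mol.
By Henderson-Hasselbalch, pH = pKa + log([A^-]/[HA]) = 4.74 + log(0.003663/0.002023) = 4.74 + (+0.26) = 5.00.

5.00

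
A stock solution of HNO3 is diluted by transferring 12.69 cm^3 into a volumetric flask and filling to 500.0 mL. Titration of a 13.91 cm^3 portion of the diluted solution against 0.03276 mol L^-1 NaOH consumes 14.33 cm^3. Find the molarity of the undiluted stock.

1.33 M

n(NaOH) = 0.03276 x 0.01433 = 0.0004695 mol.
n(HNO3) in the aliquot = 0.0004695 mol.
[diluted HNO3] = 0.0004695 / 0.01391 = 0.03375 M.
Dilution factor = 500.0/12.69 = 39.40, so [stock] = 0.03375 x 39.40 = 1.33 M.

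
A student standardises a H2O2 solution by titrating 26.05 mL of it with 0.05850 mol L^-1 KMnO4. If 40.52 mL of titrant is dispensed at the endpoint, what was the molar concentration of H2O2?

0.227 M

n(KMnO4) = 0.05850 x 0.04052 = 0.002370 mol.
From the balanced equation, 2 mol KMnO4 reacts with 5 mol H2O2, so n(H2O2) = 0.002370 x 5/2 = 0.005926 mol.
[H2O2] = 0.005926 / 0.02605 L = 0.227 M.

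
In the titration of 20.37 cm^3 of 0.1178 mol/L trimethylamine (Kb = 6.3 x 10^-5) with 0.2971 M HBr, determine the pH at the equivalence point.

5.44

n((CH3)3N) = 0.1178 x 0.02037 = 0.002400 mol; V(HBr) at equivalence = 0.002400/0.2971 = 0.008077 L.
At equivalence the base is fully converted to (CH3)3NH+; total volume = 0.02845 L, so [(CH3)3NH+] = 0.002400/0.02845 = 0.08435 M.
Ka((CH3)3NH+) = Kw/Kb = 1.0e-14 / 6.3 x 10^-5 = 1.59e-10.
[H^+] = sqrt(Ka x [(CH3)3NH+]) = sqrt(1.59e-10 x 0.08435) = 3.66e-6 M.
pH = -log(3.66e-6) = 5.44.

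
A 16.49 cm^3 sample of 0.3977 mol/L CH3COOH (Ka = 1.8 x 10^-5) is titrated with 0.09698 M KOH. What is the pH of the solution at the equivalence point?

8.82

n(CH3COOH) = 0.3977 x 0.01649 = 0.006558 mol; V(KOH) at equivalence = 0.006558/0.09698 = 0.06762 L.
At equivalence all the acid is converted to CH3COO-; total volume = 0.01649 + 0.06762 = 0.08411 L, so [CH3COO-] = 0.006558/0.08411 = 0.07797 M.
Kb = Kw/Ka = 1.0e-14 / 1.8 x 10^-5 = 5.56e-10.
[OH^-] = sqrt(Kb x [CH3COO-]) = sqrt(5.56e-10 x 0.07797) = 6.58e-6 M.
pOH = 5.18, so pH = 14.00 - 5.18 = 8.82.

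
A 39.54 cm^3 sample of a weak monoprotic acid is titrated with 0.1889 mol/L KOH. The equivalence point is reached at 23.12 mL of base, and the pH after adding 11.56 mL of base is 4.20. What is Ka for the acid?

11.56 mL is half of the equivalence volume, so this is the half-equivalence point where [HA] = [A^-].
At half-equivalence pH = pKa, so pKa = 4.20.
Ka = 10^(-4.20) = 6.3 x 10^-5.

6.3 x 10^-5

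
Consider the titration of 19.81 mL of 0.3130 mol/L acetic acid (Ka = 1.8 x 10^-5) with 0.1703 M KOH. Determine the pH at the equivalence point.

n(CH3COOH) = 0.3130 x 0.01981 = 0.006201 mol; V(KOH) at equivalence = 0.006201/0.1703 = 0.03641 L.
At equivalence all the acid is converted to CH3COO-; total volume = 0.01981 + 0.03641 = 0.05622 L, so [CH3COO-] = 0.006201/0.05622 = 0.1103 M.
Kb = Kw/Ka = 1.0e-14 / 1.8 x 10^-5 = 5.56e-10.
[OH^-] = sqrt(Kb x [CH3COO-]) = sqrt(5.56e-10 x 0.1103) = 7.83e-6 M.
pOH = 5.11, so pH = 14.00 - 5.11 = 8.89.

8.89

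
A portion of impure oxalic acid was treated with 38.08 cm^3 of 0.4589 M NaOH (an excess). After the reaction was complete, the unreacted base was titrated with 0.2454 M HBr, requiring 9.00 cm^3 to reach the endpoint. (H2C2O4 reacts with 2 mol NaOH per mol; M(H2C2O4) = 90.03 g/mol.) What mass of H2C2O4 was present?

0.687 g

Total n(NaOH) added = 0.4589 x 0.03808 = 0.01747 mol.
n(HBr) used = 0.2454 x 0.009000 = 0.002209 mol, which equals the excess n(NaOH).
So n(NaOH) consumed by the sample = 0.01747 - 0.002209 = 0.01527 mol.
n(H2C2O4) = 0.01527 / 2 = 0.007633 mol.
mass = 0.007633 mol x 90.03 g/mol = 0.687 g.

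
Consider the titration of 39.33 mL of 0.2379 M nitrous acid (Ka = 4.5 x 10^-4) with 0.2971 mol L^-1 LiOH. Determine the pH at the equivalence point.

n(HNO2) = 0.2379 x 0.03933 = 0.009357 mol; V(LiOH) at equivalence = 0.009357/0.2971 = 0.03149 L.
At equivalence all the acid is converted to NO2-; total volume = 0.03933 + 0.03149 = 0.07082 L, so [NO2-] = 0.009357/0.07082 = 0.1321 M.
Kb = Kw/Ka = 1.0e-14 / 4.5 x 10^-4 = 2.22e-11.
[OH^-] = sqrt(Kb x [NO2-]) = sqrt(2.22e-11 x 0.1321) = 1.71e-6 M.
pOH = 5.77, so pH = 14.00 - 5.77 = 8.23.

8.23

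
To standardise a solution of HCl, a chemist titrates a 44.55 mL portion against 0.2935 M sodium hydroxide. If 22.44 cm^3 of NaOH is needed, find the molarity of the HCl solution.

n(NaOH) delivered = 0.2935 x 0.02244 = 0.006586 mol.
For a 1:1 reaction, n(HCl) = 0.006586 mol.
[HCl] = 0.006586 mol / 0.04455 L = 0.148 M.

0.148 M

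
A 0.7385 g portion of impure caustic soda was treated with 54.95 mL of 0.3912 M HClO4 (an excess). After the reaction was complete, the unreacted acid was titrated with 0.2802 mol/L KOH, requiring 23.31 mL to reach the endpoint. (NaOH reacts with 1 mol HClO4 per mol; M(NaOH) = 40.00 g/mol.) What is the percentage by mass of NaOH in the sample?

Total n(HClO4) added = 0.3912 x 0.05495 = 0.02150 mol.
n(KOH) used = 0.2802 x 0.02331 = 0.006531 mol, which equals the excess n(HClO4).
So n(HClO4) consumed by the sample = 0.02150 - 0.006531 = 0.01496 mol.
n(NaOH) = 0.01496 / 1 = 0.01496 mol.
mass NaOH = 0.01496 x 40.00 = 0.5986 g, so %NaOH = 0.5986/0.7385 x 100 = 81.1%.

81.1%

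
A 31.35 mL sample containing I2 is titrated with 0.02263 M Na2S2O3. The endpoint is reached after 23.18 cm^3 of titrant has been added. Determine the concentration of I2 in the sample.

0.00837 M

n(Na2S2O3) = 0.02263 x 0.02318 = 0.0005246 mol.
From the balanced equation, 2 mol Na2S2O3 reacts with 1 mol I2, so n(I2) = 0.0005246 x 1/2 = 0.0002623 mol.
[I2] = 0.0002623 / 0.03135 L = 0.00837 M.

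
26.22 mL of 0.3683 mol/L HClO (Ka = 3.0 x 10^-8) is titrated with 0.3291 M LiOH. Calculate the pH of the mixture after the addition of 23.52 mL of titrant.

8.13

Initial n(HClO) = 0.3683 x 0.02622 = 0.009657 mol.
n(LiOH) added = 0.3291 x 0.02352 = 0.007740 mol, converting that many moles of HClO to ClO-.
Remaining n(HClO) = 0.001916 mol; n(ClO-) = 0.007740 mol.
By Henderson-Hasselbalch, pH = pKa + log([A^-]/[HA]) = 7.52 + log(0.007740/0.001916) = 7.52 + (+0.61) = 8.13.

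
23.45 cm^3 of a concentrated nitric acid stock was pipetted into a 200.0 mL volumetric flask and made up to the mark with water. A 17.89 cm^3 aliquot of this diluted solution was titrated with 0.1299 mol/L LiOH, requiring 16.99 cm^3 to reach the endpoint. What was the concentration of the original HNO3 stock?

n(LiOH) = 0.1299 x 0.01699 = 0.002207 mol.
n(HNO3) in the aliquot = 0.002207 mol.
[diluted HNO3] = 0.002207 / 0.01789 = 0.1234 M.
Dilution factor = 200.0/23.45 = 8.529, so [stock] = 0.1234 x 8.529 = 1.05 M.

1.05 M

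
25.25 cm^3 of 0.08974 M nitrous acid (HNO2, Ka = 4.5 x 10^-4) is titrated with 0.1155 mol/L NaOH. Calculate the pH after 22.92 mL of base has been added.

n(acid) = 0.08974 x 0.02525 = 0.002266 mol; n(NaOH) added = 0.1155 x 0.02292 = 0.002647 mol.
Base is in excess by 0.002647 - 0.002266 = 0.0003813 mol in a total volume of 0.04817 L.
[OH^-] = 0.0003813/0.04817 = 0.007916 M, so pOH = 2.10 and pH = 14.00 - 2.10 = 11.90.

11.90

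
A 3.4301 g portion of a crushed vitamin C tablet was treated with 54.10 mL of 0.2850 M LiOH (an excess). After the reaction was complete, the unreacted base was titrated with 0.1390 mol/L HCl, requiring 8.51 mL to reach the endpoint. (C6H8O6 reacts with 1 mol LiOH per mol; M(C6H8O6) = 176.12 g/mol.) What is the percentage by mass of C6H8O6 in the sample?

Total n(LiOH) added = 0.2850 x 0.05410 = 0.01542 mol.
n(HCl) used = 0.1390 x 0.008510 = 0.001183 mol, which equals the excess n(LiOH).
So n(LiOH) consumed by the sample = 0.01542 - 0.001183 = 0.01424 mol.
n(C6H8O6) = 0.01424 / 1 = 0.01424 mol.
mass C6H8O6 = 0.01424 x 176.12 = 2.507 g, so %C6H8O6 = 2.507/3.4301 x 100 = 73.1%.

73.1%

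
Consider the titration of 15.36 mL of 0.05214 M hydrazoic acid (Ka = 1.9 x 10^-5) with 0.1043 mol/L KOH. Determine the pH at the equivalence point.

n(HN3) = 0.05214 x 0.01536 = 0.0008009 mol; V(KOH) at equivalence = 0.0008009/0.1043 = 0.007679 L.
At equivalence all the acid is converted to N3-; total volume = 0.01536 + 0.007679 = 0.02304 L, so [N3-] = 0.0008009/0.02304 = 0.03476 M.
Kb = Kw/Ka = 1.0e-14 / 1.9 x 10^-5 = 5.26e-10.
[OH^-] = sqrt(Kb x [N3-]) = sqrt(5.26e-10 x 0.03476) = 4.28e-6 M.
pOH = 5.37, so pH = 14.00 - 5.37 = 8.63.

8.63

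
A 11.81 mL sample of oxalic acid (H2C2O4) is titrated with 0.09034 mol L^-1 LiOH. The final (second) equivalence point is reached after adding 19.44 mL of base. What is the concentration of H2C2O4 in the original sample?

0.0744 M

n(LiOH) = 0.09034 x 0.01944 = 0.001756 mol.
At the final (second) equivalence point, 2 mol OH^- react per mol H2C2O4, so n(H2C2O4) = 0.001756 / 2 = 0.0008781 mol.
[H2C2O4] = 0.0008781 / 0.01181 L = 0.0744 M.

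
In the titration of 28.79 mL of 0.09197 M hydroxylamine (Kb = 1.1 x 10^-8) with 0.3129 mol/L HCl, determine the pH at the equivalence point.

3.59

n(NH2OH) = 0.09197 x 0.02879 = 0.002648 mol; V(HCl) at equivalence = 0.002648/0.3129 = 0.008462 L.
At equivalence the base is fully converted to NH3OH+; total volume = 0.03725 L, so [NH3OH+] = 0.002648/0.03725 = 0.07108 M.
Ka(NH3OH+) = Kw/Kb = 1.0e-14 / 1.1 x 10^-8 = 9.09e-7.
[H^+] = sqrt(Ka x [NH3OH+]) = sqrt(9.09e-7 x 0.07108) = 0.000254 M.
pH = -log(0.000254) = 3.59.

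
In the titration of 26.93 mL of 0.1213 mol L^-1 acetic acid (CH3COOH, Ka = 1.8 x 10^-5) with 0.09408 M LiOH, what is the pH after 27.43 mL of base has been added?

Initial n(CH3COOH) = 0.1213 x 0.02693 = 0.003267 mol.
n(LiOH) added = 0.09408 x 0.02743 = 0.002581 mol, converting that many moles of CH3COOH to CH3COO-.
Remaining n(CH3COOH) = 0.0006860 mol; n(CH3COO-) = 0.002581 mol.
By Henderson-Hasselbalch, pH = pKa + log([A^-]/[HA]) = 4.74 + log(0.002581/0.0006860) = 4.74 + (+0.58) = 5.32.

5.32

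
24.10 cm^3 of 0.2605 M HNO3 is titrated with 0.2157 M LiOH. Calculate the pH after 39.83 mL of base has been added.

12.56

n(acid) = 0.2605 x 0.02410 = 0.006278 mol; n(LiOH) added = 0.2157 x 0.03983 = 0.008591 mol.
Base is in excess by 0.008591 - 0.006278 = 0.002313 mol in a total volume of 0.06393 L.
[OH^-] = 0.002313/0.06393 = 0.03618 M, so pOH = 1.44 and pH = 14.00 - 1.44 = 12.56.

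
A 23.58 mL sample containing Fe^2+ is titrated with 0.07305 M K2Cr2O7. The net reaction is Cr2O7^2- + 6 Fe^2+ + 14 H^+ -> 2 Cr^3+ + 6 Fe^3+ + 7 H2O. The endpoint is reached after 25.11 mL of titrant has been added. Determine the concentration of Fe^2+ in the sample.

0.467 M

n(K2Cr2O7) = 0.07305 x 0.02511 = 0.001834 mol.
From the balanced equation, 1 mol K2Cr2O7 reacts with 6 mol Fe^2+, so n(Fe^2+) = 0.001834 x 6/1 = 0.01101 mol.
[Fe^2+] = 0.01101 / 0.02358 L = 0.467 M.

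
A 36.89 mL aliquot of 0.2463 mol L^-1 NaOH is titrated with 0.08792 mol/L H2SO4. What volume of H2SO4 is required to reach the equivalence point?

51.7 mL

n(NaOH) = 0.2463 mol/L x 0.03689 L = 0.009086 mol.
The neutralisation is 2 NaOH : 1 H2SO4, so n(H2SO4) = 0.009086 x 1/2 = 0.004543 mol.
V(H2SO4) = 0.004543 / 0.08792 = 0.05167 L = 51.7 mL.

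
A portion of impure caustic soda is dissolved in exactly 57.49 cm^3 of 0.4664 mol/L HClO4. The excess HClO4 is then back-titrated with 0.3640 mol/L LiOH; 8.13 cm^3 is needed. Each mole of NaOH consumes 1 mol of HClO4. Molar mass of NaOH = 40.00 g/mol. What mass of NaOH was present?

0.954 g

Total n(HClO4) added = 0.4664 x 0.05749 = 0.02681 mol.
n(LiOH) used = 0.3640 x 0.008130 = 0.002959 mol, which equals the excess n(HClO4).
So n(HClO4) consumed by the sample = 0.02681 - 0.002959 = 0.02385 mol.
n(NaOH) = 0.02385 / 1 = 0.02385 mol.
mass = 0.02385 mol x 40.00 g/mol = 0.954 g.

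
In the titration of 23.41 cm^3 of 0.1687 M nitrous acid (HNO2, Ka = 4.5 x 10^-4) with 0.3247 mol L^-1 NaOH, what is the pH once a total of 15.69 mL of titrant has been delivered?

n(acid) = 0.1687 x 0.02341 = 0.003949 mol; n(NaOH) added = 0.3247 x 0.01569 = 0.005095 mol.
Base is in excess by 0.005095 - 0.003949 = 0.001145 mol in a total volume of 0.03910 L.
[OH^-] = 0.001145/0.03910 = 0.02929 M, so pOH = 1.53 and pH = 14.00 - 1.53 = 12.47.

12.47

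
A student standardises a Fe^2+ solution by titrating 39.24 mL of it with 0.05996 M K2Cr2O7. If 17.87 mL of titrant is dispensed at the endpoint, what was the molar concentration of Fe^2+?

n(K2Cr2O7) = 0.05996 x 0.01787 = 0.001071 mol.
From the balanced equation, 1 mol K2Cr2O7 reacts with 6 mol Fe^2+, so n(Fe^2+) = 0.001071 x 6/1 = 0.006429 mol.
[Fe^2+] = 0.006429 / 0.03924 L = 0.164 M.

0.164 M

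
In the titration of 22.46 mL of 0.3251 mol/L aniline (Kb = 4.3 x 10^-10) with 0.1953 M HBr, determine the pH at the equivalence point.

n(C6H5NH2) = 0.3251 x 0.02246 = 0.007302 mol; V(HBr) at equivalence = 0.007302/0.1953 = 0.03739 L.
At equivalence the base is fully converted to C6H5NH3+; total volume = 0.05985 L, so [C6H5NH3+] = 0.007302/0.05985 = 0.1220 M.
Ka(C6H5NH3+) = Kw/Kb = 1.0e-14 / 4.3 x 10^-10 = 2.33e-5.
[H^+] = sqrt(Ka x [C6H5NH3+]) = sqrt(2.33e-5 x 0.1220) = 0.00168 M.
pH = -log(0.00168) = 2.77.

2.77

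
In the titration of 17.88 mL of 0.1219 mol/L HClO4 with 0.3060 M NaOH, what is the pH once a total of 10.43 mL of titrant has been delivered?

12.55

n(acid) = 0.1219 x 0.01788 = 0.002180 mol; n(NaOH) added = 0.3060 x 0.01043 = 0.003192 mol.
Base is in excess by 0.003192 - 0.002180 = 0.001012 mol in a total volume of 0.02831 L.
[OH^-] = 0.001012/0.02831 = 0.03575 M, so pOH = 1.45 and pH = 14.00 - 1.45 = 12.55.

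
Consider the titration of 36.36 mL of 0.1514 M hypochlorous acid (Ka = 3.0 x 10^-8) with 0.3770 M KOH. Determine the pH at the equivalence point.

10.28

n(HClO) = 0.1514 x 0.03636 = 0.005505 mol; V(KOH) at equivalence = 0.005505/0.3770 = 0.01460 L.
At equivalence all the acid is converted to ClO-; total volume = 0.03636 + 0.01460 = 0.05096 L, so [ClO-] = 0.005505/0.05096 = 0.1080 M.
Kb = Kw/Ka = 1.0e-14 / 3.0 x 10^-8 = 3.33e-7.
[OH^-] = sqrt(Kb x [ClO-]) = sqrt(3.33e-7 x 0.1080) = 0.000190 M.
pOH = 3.72, so pH = 14.00 - 3.72 = 10.28.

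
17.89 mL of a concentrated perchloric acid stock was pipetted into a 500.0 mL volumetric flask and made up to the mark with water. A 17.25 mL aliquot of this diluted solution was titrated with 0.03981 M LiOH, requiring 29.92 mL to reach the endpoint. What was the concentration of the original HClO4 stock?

n(LiOH) = 0.03981 x 0.02992 = 0.001191 mol.
n(HClO4) in the aliquot = 0.001191 mol.
[diluted HClO4] = 0.001191 / 0.01725 = 0.06905 M.
Dilution factor = 500.0/17.89 = 27.95, so [stock] = 0.06905 x 27.95 = 1.93 M.

1.93 M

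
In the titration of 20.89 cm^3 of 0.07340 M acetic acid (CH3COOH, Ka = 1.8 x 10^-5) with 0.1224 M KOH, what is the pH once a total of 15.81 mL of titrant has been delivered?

n(acid) = 0.07340 x 0.02089 = 0.001533 mol; n(KOH) added = 0.1224 x 0.01581 = 0.001935 mol.
Base is in excess by 0.001935 - 0.001533 = 0.0004018 mol in a total volume of 0.03670 L.
[OH^-] = 0.0004018/0.03670 = 0.01095 M, so pOH = 1.96 and pH = 14.00 - 1.96 = 12.04.

12.04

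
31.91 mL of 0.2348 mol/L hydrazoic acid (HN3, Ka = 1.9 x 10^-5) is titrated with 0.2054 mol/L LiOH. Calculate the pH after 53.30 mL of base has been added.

12.61

n(acid) = 0.2348 x 0.03191 = 0.007492 mol; n(LiOH) added = 0.2054 x 0.05330 = 0.01095 mol.
Base is in excess by 0.01095 - 0.007492 = 0.003455 mol in a total volume of 0.08521 L.
[OH^-] = 0.003455/0.08521 = 0.04055 M, so pOH = 1.39 and pH = 14.00 - 1.39 = 12.61.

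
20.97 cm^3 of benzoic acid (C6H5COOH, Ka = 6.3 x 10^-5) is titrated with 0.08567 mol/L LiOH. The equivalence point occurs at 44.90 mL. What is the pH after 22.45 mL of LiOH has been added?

4.20

22.45 mL is exactly half the equivalence volume (44.90/2), i.e. the half-equivalence point.
There, n(HA) = n(A^-), so pH = pKa = -log(6.3 x 10^-5) = 4.20.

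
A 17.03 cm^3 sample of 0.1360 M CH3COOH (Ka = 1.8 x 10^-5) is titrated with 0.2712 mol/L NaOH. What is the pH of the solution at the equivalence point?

8.85

n(CH3COOH) = 0.1360 x 0.01703 = 0.002316 mol; V(NaOH) at equivalence = 0.002316/0.2712 = 0.008540 L.
At equivalence all the acid is converted to CH3COO-; total volume = 0.01703 + 0.008540 = 0.02557 L, so [CH3COO-] = 0.002316/0.02557 = 0.09058 M.
Kb = Kw/Ka = 1.0e-14 / 1.8 x 10^-5 = 5.56e-10.
[OH^-] = sqrt(Kb x [CH3COO-]) = sqrt(5.56e-10 x 0.09058) = 7.09e-6 M.
pOH = 5.15, so pH = 14.00 - 5.15 = 8.85.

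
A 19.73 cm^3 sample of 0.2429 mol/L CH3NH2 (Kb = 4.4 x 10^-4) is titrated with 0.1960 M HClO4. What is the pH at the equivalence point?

5.80

n(CH3NH2) = 0.2429 x 0.01973 = 0.004792 mol; V(HClO4) at equivalence = 0.004792/0.1960 = 0.02445 L.
At equivalence the base is fully converted to CH3NH3+; total volume = 0.04418 L, so [CH3NH3+] = 0.004792/0.04418 = 0.1085 M.
Ka(CH3NH3+) = Kw/Kb = 1.0e-14 / 4.4 x 10^-4 = 2.27e-11.
[H^+] = sqrt(Ka x [CH3NH3+]) = sqrt(2.27e-11 x 0.1085) = 1.57e-6 M.
pH = -log(1.57e-6) = 5.80.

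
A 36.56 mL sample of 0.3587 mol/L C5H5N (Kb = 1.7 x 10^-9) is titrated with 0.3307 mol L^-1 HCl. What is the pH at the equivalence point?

n(C5H5N) = 0.3587 x 0.03656 = 0.01311 mol; V(HCl) at equivalence = 0.01311/0.3307 = 0.03966 L.
At equivalence the base is fully converted to C5H5NH+; total volume = 0.07622 L, so [C5H5NH+] = 0.01311/0.07622 = 0.1721 M.
Ka(C5H5NH+) = Kw/Kb = 1.0e-14 / 1.7 x 10^-9 = 5.88e-6.
[H^+] = sqrt(Ka x [C5H5NH+]) = sqrt(5.88e-6 x 0.1721) = 0.00101 M.
pH = -log(0.00101) = 3.00.

3.00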